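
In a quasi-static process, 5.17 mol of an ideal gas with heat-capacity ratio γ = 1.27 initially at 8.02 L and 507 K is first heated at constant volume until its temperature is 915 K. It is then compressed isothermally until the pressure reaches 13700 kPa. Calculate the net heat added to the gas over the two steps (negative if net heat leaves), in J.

24500 J

P₁ = nRT₁/V₁ = 5.17×8.314×507/8.02 = 2720 kPa.
Step 1 — Isochoric: V stays 8.02 L; P/T = const ⇒ T₂ = 915 K, P₂ = 4900 kPa.
W = 0 (no volume change).
ΔU = nCvΔT = 5.17×30.8×(915−507) = 65000 J.
Q = ΔU = 65000 J.
State after step 1: P = 4900 kPa, V = 8.02 L, T = 915 K.
Step 2 — Isothermal: T stays 915 K; PV = const ⇒ V₂ = 2.87 L, P₂ = 13700 kPa.
ΔU = 0 (ideal gas, T constant).
W = nRT ln(V₂/V₁) = 5.17×8.314×915×ln(0.358) = -40400 J.
Q = ΔU + W = -40400 J.
Net over both steps: W = -40400 J, Q = 24500 J, ΔU = 65000 J.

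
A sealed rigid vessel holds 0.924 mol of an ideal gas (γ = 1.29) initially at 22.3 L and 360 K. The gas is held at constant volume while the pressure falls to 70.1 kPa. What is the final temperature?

P₁ = nRT₁/V₁ = 0.924×8.314×360/22.3 = 124 kPa.
Isochoric: V stays 22.3 L; P/T = const ⇒ T₂ = 203 K, P₂ = 70.1 kPa.

203 K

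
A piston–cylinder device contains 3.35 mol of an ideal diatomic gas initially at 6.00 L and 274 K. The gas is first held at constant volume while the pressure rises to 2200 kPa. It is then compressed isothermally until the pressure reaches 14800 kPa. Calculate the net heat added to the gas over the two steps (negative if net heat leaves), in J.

-11200 J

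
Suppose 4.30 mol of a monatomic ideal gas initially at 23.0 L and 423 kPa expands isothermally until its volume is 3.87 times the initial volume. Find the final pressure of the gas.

T₁ = P₁V₁/(nR) = 423×23.0/(4.30×8.314) = 272 K.
Isothermal: T stays 272 K; PV = const ⇒ V₂ = 89.0 L, P₂ = 109 kPa.

109 kPa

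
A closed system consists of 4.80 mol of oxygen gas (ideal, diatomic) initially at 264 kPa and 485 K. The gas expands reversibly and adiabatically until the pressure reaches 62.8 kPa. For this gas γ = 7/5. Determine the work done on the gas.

-16300 J

V₁ = nRT₁/P₁ = 4.80×8.314×485/264 = 73.3 L.
Adiabatic: T₂/T₁ = (P₂/P₁)^((γ−1)/γ) ⇒ T₂ = 485×(0.238)^0.286 = 322 K; V₂ = 204 L.
ΔU = nCvΔT = 4.80×20.8×(322−485) = -16300 J.
Q = 0 for an adiabatic process, so W = −ΔU = 16300 J.
Work done on the gas = −W_by = -16300 J.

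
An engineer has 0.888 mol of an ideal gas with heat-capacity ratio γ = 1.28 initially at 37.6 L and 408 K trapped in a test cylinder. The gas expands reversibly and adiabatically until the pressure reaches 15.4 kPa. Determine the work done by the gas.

P₁ = nRT₁/V₁ = 0.888×8.314×408/37.6 = 80.1 kPa.
Adiabatic: T₂/T₁ = (P₂/P₁)^((γ−1)/γ) ⇒ T₂ = 408×(0.192)^0.219 = 284 K; V₂ = 136 L.
ΔU = nCvΔT = 0.888×29.7×(284−408) = -3260 J.
Q = 0 for an adiabatic process, so W = −ΔU = 3260 J.

3260 J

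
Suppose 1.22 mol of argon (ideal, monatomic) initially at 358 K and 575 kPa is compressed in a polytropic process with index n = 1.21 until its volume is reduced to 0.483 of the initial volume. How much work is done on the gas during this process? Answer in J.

2860 J

V₁ = nRT₁/P₁ = 1.22×8.314×358/575 = 6.32 L.
Polytropic n=1.21: T₂ = T₁(V₁/V₂)^(n−1) = 358×(2.07)^0.21 = 417 K; P₂ = P₁(V₁/V₂)^n = 1390 kPa.
W = (P₁V₁−P₂V₂)/(n−1) = (575×6.32−1390×3.05)/0.21 = -2860 J.
Work done on the gas = −W_by = 2860 J.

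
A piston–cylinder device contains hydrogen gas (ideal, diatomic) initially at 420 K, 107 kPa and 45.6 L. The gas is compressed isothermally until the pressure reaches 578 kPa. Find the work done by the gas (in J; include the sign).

-8230 J

n = P₁V₁/(RT₁) = 107×45.6/(8.314×420) = 1.40 mol.
Isothermal: T stays 420 K; PV = const ⇒ V₂ = 8.44 L, P₂ = 578 kPa.
W = nRT ln(V₂/V₁) = 1.40×8.314×420×ln(0.185) = -8230 J.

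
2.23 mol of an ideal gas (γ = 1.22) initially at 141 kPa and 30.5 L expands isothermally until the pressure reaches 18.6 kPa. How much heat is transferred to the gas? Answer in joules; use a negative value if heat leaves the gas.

8710 J

T₁ = P₁V₁/(nR) = 141×30.5/(2.23×8.314) = 232 K.
Isothermal: T stays 232 K; PV = const ⇒ V₂ = 231 L, P₂ = 18.6 kPa.
ΔU = 0 (ideal gas, T constant).
W = nRT ln(V₂/V₁) = 2.23×8.314×232×ln(7.58) = 8710 J.
Q = ΔU + W = 8710 J.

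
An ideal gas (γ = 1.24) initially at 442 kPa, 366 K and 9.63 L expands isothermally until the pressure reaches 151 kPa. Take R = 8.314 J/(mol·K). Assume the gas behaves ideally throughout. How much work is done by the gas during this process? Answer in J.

4570 J

n = P₁V₁/(RT₁) = 442×9.63/(8.314×366) = 1.40 mol.
Isothermal: T stays 366 K; PV = const ⇒ V₂ = 28.2 L, P₂ = 151 kPa.
W = nRT ln(V₂/V₁) = 1.40×8.314×366×ln(2.93) = 4570 J.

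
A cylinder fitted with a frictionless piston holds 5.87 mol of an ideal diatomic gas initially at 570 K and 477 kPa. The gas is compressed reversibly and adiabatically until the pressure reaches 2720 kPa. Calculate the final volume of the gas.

16.8 L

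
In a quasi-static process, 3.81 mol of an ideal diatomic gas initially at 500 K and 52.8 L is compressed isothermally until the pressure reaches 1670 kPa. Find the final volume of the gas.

9.48 L

P₁ = nRT₁/V₁ = 3.81×8.314×500/52.8 = 300 kPa.
Isothermal: T stays 500 K; PV = const ⇒ V₂ = 9.48 L, P₂ = 1670 kPa.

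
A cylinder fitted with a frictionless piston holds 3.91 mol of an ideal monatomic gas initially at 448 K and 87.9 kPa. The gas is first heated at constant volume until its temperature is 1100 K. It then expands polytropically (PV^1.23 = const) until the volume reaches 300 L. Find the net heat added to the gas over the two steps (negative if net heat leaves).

V₁ = nRT₁/P₁ = 3.91×8.314×448/87.9 = 166 L.
Step 1 — Isochoric: V stays 166 L; P/T = const ⇒ T₂ = 1100 K, P₂ = 216 kPa.
W = 0 (no volume change).
ΔU = nCvΔT = 3.91×12.5×(1100−448) = 31800 J.
Q = ΔU = 31800 J.
State after step 1: P = 216 kPa, V = 166 L, T = 1100 K.
Step 2 — Polytropic n=1.23: T₂ = T₁(V₁/V₂)^(n−1) = 1100×(0.552)^0.23 = 960 K; P₂ = P₁(V₁/V₂)^n = 104 kPa.
W = (P₁V₁−P₂V₂)/(n−1) = (216×166−104×300)/0.23 = 19800 J.
ΔU = nCvΔT = 3.91×12.5×(960−1100) = -6850 J.
Q = ΔU + W = 13000 J.
Net over both steps: W = 19800 J, Q = 44800 J, ΔU = 24900 J.

44800 J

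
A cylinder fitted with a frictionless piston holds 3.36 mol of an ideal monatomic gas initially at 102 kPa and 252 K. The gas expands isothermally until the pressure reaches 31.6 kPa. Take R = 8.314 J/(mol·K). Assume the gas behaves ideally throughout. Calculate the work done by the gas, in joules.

V₁ = nRT₁/P₁ = 3.36×8.314×252/102 = 69.0 L.
Isothermal: T stays 252 K; PV = const ⇒ V₂ = 223 L, P₂ = 31.6 kPa.
W = nRT ln(V₂/V₁) = 3.36×8.314×252×ln(3.23) = 8250 J.

8250 J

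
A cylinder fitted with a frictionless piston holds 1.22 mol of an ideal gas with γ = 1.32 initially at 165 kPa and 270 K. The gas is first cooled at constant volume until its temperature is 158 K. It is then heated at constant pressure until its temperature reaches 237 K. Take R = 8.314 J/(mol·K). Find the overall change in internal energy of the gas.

-1050 J

V₁ = nRT₁/P₁ = 1.22×8.314×270/165 = 16.6 L.
Step 1 — Isochoric: V stays 16.6 L; P/T = const ⇒ T₂ = 158 K, P₂ = 96.6 kPa.
W = 0 (no volume change).
ΔU = nCvΔT = 1.22×26.0×(158−270) = -3550 J.
Q = ΔU = -3550 J.
State after step 1: P = 96.6 kPa, V = 16.6 L, T = 158 K.
Step 2 — Isobaric: P stays 96.6 kPa; V/T = const ⇒ T₂ = 237 K, V₂ = 24.9 L.
W = PΔV = 96.6×(24.9−16.6) kPa·L = 801 J.
ΔU = nCvΔT = 1.22×26.0×(237−158) = 2500 J.
Q = ΔU + W = nCpΔT = 3310 J.
Net over both steps: W = 801 J, Q = -245 J, ΔU = -1050 J.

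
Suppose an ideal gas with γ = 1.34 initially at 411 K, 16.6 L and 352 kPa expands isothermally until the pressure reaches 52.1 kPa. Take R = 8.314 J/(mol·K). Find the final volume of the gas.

Isothermal: T stays 411 K; PV = const ⇒ V₂ = 112 L, P₂ = 52.1 kPa.

112 L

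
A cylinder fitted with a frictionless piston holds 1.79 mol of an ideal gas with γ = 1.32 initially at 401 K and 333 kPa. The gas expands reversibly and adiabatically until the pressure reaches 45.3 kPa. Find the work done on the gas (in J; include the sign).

-7150 J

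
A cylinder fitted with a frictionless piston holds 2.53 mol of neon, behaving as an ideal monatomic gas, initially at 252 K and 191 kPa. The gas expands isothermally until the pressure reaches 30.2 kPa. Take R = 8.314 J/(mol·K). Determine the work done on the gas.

V₁ = nRT₁/P₁ = 2.53×8.314×252/191 = 27.8 L.
Isothermal: T stays 252 K; PV = const ⇒ V₂ = 176 L, P₂ = 30.2 kPa.
W = nRT ln(V₂/V₁) = 2.53×8.314×252×ln(6.32) = 9780 J.
Work done on the gas = −W_by = -9780 J.

-9780 J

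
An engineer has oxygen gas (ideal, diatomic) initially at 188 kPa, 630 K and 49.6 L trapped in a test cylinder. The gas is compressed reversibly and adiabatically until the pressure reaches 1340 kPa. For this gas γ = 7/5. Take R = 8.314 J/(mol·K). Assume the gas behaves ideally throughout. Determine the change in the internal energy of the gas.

n = P₁V₁/(RT₁) = 188×49.6/(8.314×630) = 1.78 mol.
Adiabatic: T₂/T₁ = (P₂/P₁)^((γ−1)/γ) ⇒ T₂ = 630×(7.13)^0.286 = 1100 K; V₂ = 12.2 L.
For an ideal gas ΔU = nCvΔT with Cv = (5/2)R = 20.8 J/(mol·K).
ΔU = 1.78×20.8×(1100−630) = 17500 J.

17500 J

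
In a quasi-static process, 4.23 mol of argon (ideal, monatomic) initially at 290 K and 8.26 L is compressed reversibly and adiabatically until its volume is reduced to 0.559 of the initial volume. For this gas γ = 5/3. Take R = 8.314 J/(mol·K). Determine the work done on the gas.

P₁ = nRT₁/V₁ = 4.23×8.314×290/8.26 = 1230 kPa.
Adiabatic: TV^(γ−1) = const ⇒ T₂ = 290×(1.79)^0.667 = 427 K; PV^γ = const ⇒ P₂ = 3250 kPa.
ΔU = nCvΔT = 4.23×12.5×(427−290) = 7250 J.
Q = 0 for an adiabatic process, so W = −ΔU = -7250 J.
Work done on the gas = −W_by = 7250 J.

7250 J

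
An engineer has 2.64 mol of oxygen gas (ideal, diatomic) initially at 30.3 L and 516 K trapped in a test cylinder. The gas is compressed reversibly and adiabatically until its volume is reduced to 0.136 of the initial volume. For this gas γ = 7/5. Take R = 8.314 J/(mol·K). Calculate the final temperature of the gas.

1150 K

P₁ = nRT₁/V₁ = 2.64×8.314×516/30.3 = 374 kPa.
Adiabatic: TV^(γ−1) = const ⇒ T₂ = 516×(7.35)^0.400 = 1150 K; PV^γ = const ⇒ P₂ = 6100 kPa.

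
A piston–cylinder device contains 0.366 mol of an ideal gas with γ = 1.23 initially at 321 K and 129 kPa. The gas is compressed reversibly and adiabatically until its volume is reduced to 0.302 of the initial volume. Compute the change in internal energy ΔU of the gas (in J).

1350 J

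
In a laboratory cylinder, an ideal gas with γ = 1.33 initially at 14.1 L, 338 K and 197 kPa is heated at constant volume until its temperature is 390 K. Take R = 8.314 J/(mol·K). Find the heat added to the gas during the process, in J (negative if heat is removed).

n = P₁V₁/(RT₁) = 197×14.1/(8.314×338) = 0.988 mol.
Isochoric: V stays 14.1 L; P/T = const ⇒ T₂ = 390 K, P₂ = 227 kPa.
W = 0 (no volume change).
ΔU = nCvΔT = 0.988×25.2×(390−338) = 1290 J.
Q = ΔU = 1290 J.

1290 J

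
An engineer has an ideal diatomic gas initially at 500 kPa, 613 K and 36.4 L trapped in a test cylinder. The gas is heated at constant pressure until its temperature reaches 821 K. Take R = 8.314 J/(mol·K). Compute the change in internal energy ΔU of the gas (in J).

n = P₁V₁/(RT₁) = 500×36.4/(8.314×613) = 3.57 mol.
Isobaric: P stays 500 kPa; V/T = const ⇒ T₂ = 821 K, V₂ = 48.8 L.
For an ideal gas ΔU = nCvΔT with Cv = (5/2)R = 20.8 J/(mol·K).
ΔU = 3.57×20.8×(821−613) = 15400 J.

15400 J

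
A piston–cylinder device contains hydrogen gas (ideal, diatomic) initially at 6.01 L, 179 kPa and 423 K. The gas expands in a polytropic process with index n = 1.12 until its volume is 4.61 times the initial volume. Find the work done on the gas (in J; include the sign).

n = P₁V₁/(RT₁) = 179×6.01/(8.314×423) = 0.306 mol.
Polytropic n=1.12: T₂ = T₁(V₁/V₂)^(n−1) = 423×(0.217)^0.12 = 352 K; P₂ = P₁(V₁/V₂)^n = 32.3 kPa.
W = (P₁V₁−P₂V₂)/(n−1) = (179×6.01−32.3×27.7)/0.12 = 1500 J.
Work done on the gas = −W_by = -1500 J.

-1500 J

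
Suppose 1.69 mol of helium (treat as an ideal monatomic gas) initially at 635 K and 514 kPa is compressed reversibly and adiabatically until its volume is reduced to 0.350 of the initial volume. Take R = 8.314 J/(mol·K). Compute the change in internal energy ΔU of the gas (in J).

V₁ = nRT₁/P₁ = 1.69×8.314×635/514 = 17.4 L.
Adiabatic: TV^(γ−1) = const ⇒ T₂ = 635×(2.86)^0.667 = 1280 K; PV^γ = const ⇒ P₂ = 2960 kPa.
For an ideal gas ΔU = nCvΔT with Cv = (3/2)R = 12.5 J/(mol·K).
ΔU = 1.69×12.5×(1280−635) = 13600 J.

13600 J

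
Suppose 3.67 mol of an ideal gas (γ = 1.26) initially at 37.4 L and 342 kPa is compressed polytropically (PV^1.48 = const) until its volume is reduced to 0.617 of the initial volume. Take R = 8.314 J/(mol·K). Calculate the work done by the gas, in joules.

T₁ = P₁V₁/(nR) = 342×37.4/(3.67×8.314) = 419 K.
Polytropic n=1.48: T₂ = T₁(V₁/V₂)^(n−1) = 419×(1.62)^0.48 = 529 K; P₂ = P₁(V₁/V₂)^n = 699 kPa.
W = (P₁V₁−P₂V₂)/(n−1) = (342×37.4−699×23.1)/0.48 = -6950 J.

-6950 J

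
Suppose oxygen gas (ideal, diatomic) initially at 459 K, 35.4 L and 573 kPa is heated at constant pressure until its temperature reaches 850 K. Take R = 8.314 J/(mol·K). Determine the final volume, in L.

Isobaric: P stays 573 kPa; V/T = const ⇒ T₂ = 850 K, V₂ = 65.6 L.

65.6 L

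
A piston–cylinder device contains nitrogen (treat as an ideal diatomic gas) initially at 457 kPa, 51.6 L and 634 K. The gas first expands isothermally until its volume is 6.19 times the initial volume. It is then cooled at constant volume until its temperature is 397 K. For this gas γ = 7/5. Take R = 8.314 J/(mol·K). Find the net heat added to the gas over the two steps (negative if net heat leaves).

20900 J

n = P₁V₁/(RT₁) = 457×51.6/(8.314×634) = 4.47 mol.
Step 1 — Isothermal: T stays 634 K; PV = const ⇒ V₂ = 319 L, P₂ = 73.8 kPa.
ΔU = 0 (ideal gas, T constant).
W = nRT ln(V₂/V₁) = 4.47×8.314×634×ln(6.19) = 43000 J.
Q = ΔU + W = 43000 J.
State after step 1: P = 73.8 kPa, V = 319 L, T = 634 K.
Step 2 — Isochoric: V stays 319 L; P/T = const ⇒ T₂ = 397 K, P₂ = 46.2 kPa.
W = 0 (no volume change).
ΔU = nCvΔT = 4.47×20.8×(397−634) = -22000 J.
Q = ΔU = -22000 J.
Net over both steps: W = 43000 J, Q = 20900 J, ΔU = -22000 J.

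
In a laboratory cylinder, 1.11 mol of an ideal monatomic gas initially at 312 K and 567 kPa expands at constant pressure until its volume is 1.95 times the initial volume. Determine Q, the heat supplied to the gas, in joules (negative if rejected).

6840 J

V₁ = nRT₁/P₁ = 1.11×8.314×312/567 = 5.08 L.
Isobaric: P stays 567 kPa; V/T = const ⇒ T₂ = 608 K, V₂ = 9.90 L.
W = PΔV = 567×(9.90−5.08) kPa·L = 2740 J.
ΔU = nCvΔT = 1.11×12.5×(608−312) = 4100 J.
Q = ΔU + W = nCpΔT = 6840 J.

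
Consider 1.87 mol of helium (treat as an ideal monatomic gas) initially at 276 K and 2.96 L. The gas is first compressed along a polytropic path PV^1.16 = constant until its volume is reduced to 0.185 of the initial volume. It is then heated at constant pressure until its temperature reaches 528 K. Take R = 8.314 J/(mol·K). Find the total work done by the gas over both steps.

-5720 J

P₁ = nRT₁/V₁ = 1.87×8.314×276/2.96 = 1450 kPa.
Step 1 — Polytropic n=1.16: T₂ = T₁(V₁/V₂)^(n−1) = 276×(5.41)^0.16 = 362 K; P₂ = P₁(V₁/V₂)^n = 10300 kPa.
W = (P₁V₁−P₂V₂)/(n−1) = (1450×2.96−10300×0.548)/0.16 = -8310 J.
ΔU = nCvΔT = 1.87×12.5×(362−276) = 1990 J.
Q = ΔU + W = -6320 J.
State after step 1: P = 10300 kPa, V = 0.548 L, T = 362 K.
Step 2 — Isobaric: P stays 10300 kPa; V/T = const ⇒ T₂ = 528 K, V₂ = 0.800 L.
W = PΔV = 10300×(0.800−0.548) kPa·L = 2590 J.
ΔU = nCvΔT = 1.87×12.5×(528−362) = 3880 J.
Q = ΔU + W = nCpΔT = 6470 J.
Net over both steps: W = -5720 J, Q = 152 J, ΔU = 5880 J.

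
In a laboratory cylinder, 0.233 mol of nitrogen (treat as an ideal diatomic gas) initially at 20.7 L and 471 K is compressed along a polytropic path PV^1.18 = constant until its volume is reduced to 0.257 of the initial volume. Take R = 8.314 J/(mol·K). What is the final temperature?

601 K

P₁ = nRT₁/V₁ = 0.233×8.314×471/20.7 = 44.1 kPa.
Polytropic n=1.18: T₂ = T₁(V₁/V₂)^(n−1) = 471×(3.89)^0.18 = 601 K; P₂ = P₁(V₁/V₂)^n = 219 kPa.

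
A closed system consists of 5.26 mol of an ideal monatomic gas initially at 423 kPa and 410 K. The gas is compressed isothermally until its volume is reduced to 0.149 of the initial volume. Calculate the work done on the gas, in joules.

V₁ = nRT₁/P₁ = 5.26×8.314×410/423 = 42.4 L.
Isothermal: T stays 410 K; PV = const ⇒ V₂ = 6.32 L, P₂ = 2840 kPa.
W = nRT ln(V₂/V₁) = 5.26×8.314×410×ln(0.149) = -34100 J.
Work done on the gas = −W_by = 34100 J.

34100 J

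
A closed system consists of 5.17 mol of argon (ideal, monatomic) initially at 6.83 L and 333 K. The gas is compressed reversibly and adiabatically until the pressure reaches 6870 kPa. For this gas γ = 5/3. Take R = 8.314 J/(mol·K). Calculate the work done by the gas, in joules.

P₁ = nRT₁/V₁ = 5.17×8.314×333/6.83 = 2100 kPa.
Adiabatic: T₂/T₁ = (P₂/P₁)^((γ−1)/γ) ⇒ T₂ = 333×(3.28)^0.400 = 535 K; V₂ = 3.35 L.
ΔU = nCvΔT = 5.17×12.5×(535−333) = 13100 J.
Q = 0 for an adiabatic process, so W = −ΔU = -13100 J.

-13100 J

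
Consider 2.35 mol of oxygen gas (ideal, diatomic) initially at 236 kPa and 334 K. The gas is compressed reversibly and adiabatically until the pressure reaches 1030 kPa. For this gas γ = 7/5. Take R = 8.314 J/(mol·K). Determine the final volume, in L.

V₁ = nRT₁/P₁ = 2.35×8.314×334/236 = 27.7 L.
Adiabatic: T₂/T₁ = (P₂/P₁)^((γ−1)/γ) ⇒ T₂ = 334×(4.36)^0.286 = 509 K; V₂ = 9.65 L.

9.65 L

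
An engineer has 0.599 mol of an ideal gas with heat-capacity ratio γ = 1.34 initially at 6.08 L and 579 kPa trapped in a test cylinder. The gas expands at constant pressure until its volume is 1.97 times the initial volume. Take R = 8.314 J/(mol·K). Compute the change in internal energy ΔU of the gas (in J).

T₁ = P₁V₁/(nR) = 579×6.08/(0.599×8.314) = 707 K.
Isobaric: P stays 579 kPa; V/T = const ⇒ T₂ = 1390 K, V₂ = 12.0 L.
For an ideal gas ΔU = nCvΔT with Cv = R/(γ−1) = 24.5 J/(mol·K).
ΔU = 0.599×24.5×(1390−707) = 10000 J.

10000 J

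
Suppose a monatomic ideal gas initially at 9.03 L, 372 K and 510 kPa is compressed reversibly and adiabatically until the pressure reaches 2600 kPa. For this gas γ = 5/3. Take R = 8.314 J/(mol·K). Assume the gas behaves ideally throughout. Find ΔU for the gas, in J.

n = P₁V₁/(RT₁) = 510×9.03/(8.314×372) = 1.49 mol.
Adiabatic: T₂/T₁ = (P₂/P₁)^((γ−1)/γ) ⇒ T₂ = 372×(5.10)^0.400 = 714 K; V₂ = 3.40 L.
For an ideal gas ΔU = nCvΔT with Cv = (3/2)R = 12.5 J/(mol·K).
ΔU = 1.49×12.5×(714−372) = 6340 J.

6340 J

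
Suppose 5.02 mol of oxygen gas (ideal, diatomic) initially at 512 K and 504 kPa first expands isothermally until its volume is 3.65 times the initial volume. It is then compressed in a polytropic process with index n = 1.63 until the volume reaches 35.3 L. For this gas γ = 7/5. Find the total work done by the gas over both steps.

V₁ = nRT₁/P₁ = 5.02×8.314×512/504 = 42.4 L.
Step 1 — Isothermal: T stays 512 K; PV = const ⇒ V₂ = 155 L, P₂ = 138 kPa.
ΔU = 0 (ideal gas, T constant).
W = nRT ln(V₂/V₁) = 5.02×8.314×512×ln(3.65) = 27700 J.
Q = ΔU + W = 27700 J.
State after step 1: P = 138 kPa, V = 155 L, T = 512 K.
Step 2 — Polytropic n=1.63: T₂ = T₁(V₁/V₂)^(n−1) = 512×(4.38)^0.63 = 1300 K; P₂ = P₁(V₁/V₂)^n = 1540 kPa.
W = (P₁V₁−P₂V₂)/(n−1) = (138×155−1540×35.3)/0.63 = -52100 J.
ΔU = nCvΔT = 5.02×20.8×(1300−512) = 82100 J.
Q = ΔU + W = 30000 J.
Net over both steps: W = -24500 J, Q = 57700 J, ΔU = 82100 J.

-24500 J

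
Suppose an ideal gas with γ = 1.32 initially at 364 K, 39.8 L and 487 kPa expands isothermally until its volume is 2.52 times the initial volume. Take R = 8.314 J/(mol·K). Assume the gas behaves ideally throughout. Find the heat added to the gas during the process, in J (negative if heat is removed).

n = P₁V₁/(RT₁) = 487×39.8/(8.314×364) = 6.40 mol.
Isothermal: T stays 364 K; PV = const ⇒ V₂ = 100 L, P₂ = 193 kPa.
ΔU = 0 (ideal gas, T constant).
W = nRT ln(V₂/V₁) = 6.40×8.314×364×ln(2.52) = 17900 J.
Q = ΔU + W = 17900 J.

17900 J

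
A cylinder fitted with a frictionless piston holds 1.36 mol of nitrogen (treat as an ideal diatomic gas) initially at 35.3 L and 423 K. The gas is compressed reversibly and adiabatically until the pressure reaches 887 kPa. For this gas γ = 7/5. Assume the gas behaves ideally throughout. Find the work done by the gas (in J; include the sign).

-8500 J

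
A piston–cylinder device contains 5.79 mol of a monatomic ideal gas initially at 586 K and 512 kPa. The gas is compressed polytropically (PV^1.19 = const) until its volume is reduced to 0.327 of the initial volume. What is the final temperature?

V₁ = nRT₁/P₁ = 5.79×8.314×586/512 = 55.1 L.
Polytropic n=1.19: T₂ = T₁(V₁/V₂)^(n−1) = 586×(3.06)^0.19 = 725 K; P₂ = P₁(V₁/V₂)^n = 1940 kPa.

725 K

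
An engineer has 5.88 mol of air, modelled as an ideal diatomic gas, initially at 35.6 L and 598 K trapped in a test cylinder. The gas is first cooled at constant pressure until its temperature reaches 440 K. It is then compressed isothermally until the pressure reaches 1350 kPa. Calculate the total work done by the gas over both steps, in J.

-18400 J

P₁ = nRT₁/V₁ = 5.88×8.314×598/35.6 = 821 kPa.
Step 1 — Isobaric: P stays 821 kPa; V/T = const ⇒ T₂ = 440 K, V₂ = 26.2 L.
W = PΔV = 821×(26.2−35.6) kPa·L = -7720 J.
ΔU = nCvΔT = 5.88×20.8×(440−598) = -19300 J.
Q = ΔU + W = nCpΔT = -27000 J.
State after step 1: P = 821 kPa, V = 26.2 L, T = 440 K.
Step 2 — Isothermal: T stays 440 K; PV = const ⇒ V₂ = 15.9 L, P₂ = 1350 kPa.
ΔU = 0 (ideal gas, T constant).
W = nRT ln(V₂/V₁) = 5.88×8.314×440×ln(0.608) = -10700 J.
Q = ΔU + W = -10700 J.
Net over both steps: W = -18400 J, Q = -37700 J, ΔU = -19300 J.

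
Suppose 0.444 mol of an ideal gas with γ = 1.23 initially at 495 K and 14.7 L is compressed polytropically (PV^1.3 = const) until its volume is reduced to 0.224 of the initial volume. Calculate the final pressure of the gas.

P₁ = nRT₁/V₁ = 0.444×8.314×495/14.7 = 124 kPa.
Polytropic n=1.3: T₂ = T₁(V₁/V₂)^(n−1) = 495×(4.46)^0.30 = 775 K; P₂ = P₁(V₁/V₂)^n = 869 kPa.

869 kPa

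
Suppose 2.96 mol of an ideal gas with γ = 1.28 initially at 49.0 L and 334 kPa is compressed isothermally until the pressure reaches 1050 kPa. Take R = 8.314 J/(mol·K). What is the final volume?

T₁ = P₁V₁/(nR) = 334×49.0/(2.96×8.314) = 665 K.
Isothermal: T stays 665 K; PV = const ⇒ V₂ = 15.6 L, P₂ = 1050 kPa.

15.6 L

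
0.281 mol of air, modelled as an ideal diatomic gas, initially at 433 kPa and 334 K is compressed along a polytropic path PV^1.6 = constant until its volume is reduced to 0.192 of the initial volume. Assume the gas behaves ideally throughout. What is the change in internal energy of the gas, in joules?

3300 J

V₁ = nRT₁/P₁ = 0.281×8.314×334/433 = 1.80 L.
Polytropic n=1.6: T₂ = T₁(V₁/V₂)^(n−1) = 334×(5.21)^0.60 = 899 K; P₂ = P₁(V₁/V₂)^n = 6070 kPa.
For an ideal gas ΔU = nCvΔT with Cv = (5/2)R = 20.8 J/(mol·K).
ΔU = 0.281×20.8×(899−334) = 3300 J.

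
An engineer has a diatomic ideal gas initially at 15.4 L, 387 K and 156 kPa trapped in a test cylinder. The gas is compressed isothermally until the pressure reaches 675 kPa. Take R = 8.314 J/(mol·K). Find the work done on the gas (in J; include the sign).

n = P₁V₁/(RT₁) = 156×15.4/(8.314×387) = 0.747 mol.
Isothermal: T stays 387 K; PV = const ⇒ V₂ = 3.56 L, P₂ = 675 kPa.
W = nRT ln(V₂/V₁) = 0.747×8.314×387×ln(0.231) = -3520 J.
Work done on the gas = −W_by = 3520 J.

3520 J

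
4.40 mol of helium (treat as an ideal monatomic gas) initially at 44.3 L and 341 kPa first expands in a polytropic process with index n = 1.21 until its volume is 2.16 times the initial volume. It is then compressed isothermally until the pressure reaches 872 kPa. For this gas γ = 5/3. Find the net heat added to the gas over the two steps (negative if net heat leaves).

-16700 J

T₁ = P₁V₁/(nR) = 341×44.3/(4.40×8.314) = 413 K.
Step 1 — Polytropic n=1.21: T₂ = T₁(V₁/V₂)^(n−1) = 413×(0.463)^0.21 = 351 K; P₂ = P₁(V₁/V₂)^n = 134 kPa.
W = (P₁V₁−P₂V₂)/(n−1) = (341×44.3−134×95.7)/0.21 = 10700 J.
ΔU = nCvΔT = 4.40×12.5×(351−413) = -3380 J.
Q = ΔU + W = 7360 J.
State after step 1: P = 134 kPa, V = 95.7 L, T = 351 K.
Step 2 — Isothermal: T stays 351 K; PV = const ⇒ V₂ = 14.7 L, P₂ = 872 kPa.
ΔU = 0 (ideal gas, T constant).
W = nRT ln(V₂/V₁) = 4.40×8.314×351×ln(0.154) = -24000 J.
Q = ΔU + W = -24000 J.
Net over both steps: W = -13300 J, Q = -16700 J, ΔU = -3380 J.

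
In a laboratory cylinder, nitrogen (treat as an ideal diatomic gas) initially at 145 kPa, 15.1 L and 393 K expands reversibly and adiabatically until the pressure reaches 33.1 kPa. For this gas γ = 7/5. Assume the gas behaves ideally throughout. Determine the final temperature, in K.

Adiabatic: T₂/T₁ = (P₂/P₁)^((γ−1)/γ) ⇒ T₂ = 393×(0.228)^0.286 = 258 K; V₂ = 43.4 L.

258 K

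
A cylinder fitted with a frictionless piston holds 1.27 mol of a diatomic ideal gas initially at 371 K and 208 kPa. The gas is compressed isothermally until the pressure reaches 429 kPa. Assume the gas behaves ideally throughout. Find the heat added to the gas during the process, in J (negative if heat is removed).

V₁ = nRT₁/P₁ = 1.27×8.314×371/208 = 18.8 L.
Isothermal: T stays 371 K; PV = const ⇒ V₂ = 9.13 L, P₂ = 429 kPa.
ΔU = 0 (ideal gas, T constant).
W = nRT ln(V₂/V₁) = 1.27×8.314×371×ln(0.485) = -2840 J.
Q = ΔU + W = -2840 J.

-2840 J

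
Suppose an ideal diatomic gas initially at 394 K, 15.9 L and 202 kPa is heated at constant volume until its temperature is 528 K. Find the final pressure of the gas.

271 kPa

Isochoric: V stays 15.9 L; P/T = const ⇒ T₂ = 528 K, P₂ = 271 kPa.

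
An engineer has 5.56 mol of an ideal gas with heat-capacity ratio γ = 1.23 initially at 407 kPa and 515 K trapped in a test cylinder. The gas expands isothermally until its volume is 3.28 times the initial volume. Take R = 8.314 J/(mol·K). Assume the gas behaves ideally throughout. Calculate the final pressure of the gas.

124 kPa

V₁ = nRT₁/P₁ = 5.56×8.314×515/407 = 58.5 L.
Isothermal: T stays 515 K; PV = const ⇒ V₂ = 192 L, P₂ = 124 kPa.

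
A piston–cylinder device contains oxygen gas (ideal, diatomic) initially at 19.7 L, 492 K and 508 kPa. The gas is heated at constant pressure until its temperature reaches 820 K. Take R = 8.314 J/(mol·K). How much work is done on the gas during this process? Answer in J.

-6670 J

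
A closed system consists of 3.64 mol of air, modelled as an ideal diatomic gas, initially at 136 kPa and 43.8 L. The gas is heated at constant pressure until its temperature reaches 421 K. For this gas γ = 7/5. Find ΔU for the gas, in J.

17000 J

T₁ = P₁V₁/(nR) = 136×43.8/(3.64×8.314) = 197 K.
Isobaric: P stays 136 kPa; V/T = const ⇒ T₂ = 421 K, V₂ = 93.7 L.
For an ideal gas ΔU = nCvΔT with Cv = (5/2)R = 20.8 J/(mol·K).
ΔU = 3.64×20.8×(421−197) = 17000 J.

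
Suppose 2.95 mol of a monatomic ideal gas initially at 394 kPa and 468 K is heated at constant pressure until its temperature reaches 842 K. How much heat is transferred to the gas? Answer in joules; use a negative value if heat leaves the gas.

V₁ = nRT₁/P₁ = 2.95×8.314×468/394 = 29.1 L.
Isobaric: P stays 394 kPa; V/T = const ⇒ T₂ = 842 K, V₂ = 52.4 L.
W = PΔV = 394×(52.4−29.1) kPa·L = 9170 J.
ΔU = nCvΔT = 2.95×12.5×(842−468) = 13800 J.
Q = ΔU + W = nCpΔT = 22900 J.

22900 J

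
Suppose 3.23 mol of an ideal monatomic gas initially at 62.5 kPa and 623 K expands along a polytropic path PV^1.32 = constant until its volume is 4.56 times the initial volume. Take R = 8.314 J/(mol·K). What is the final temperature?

V₁ = nRT₁/P₁ = 3.23×8.314×623/62.5 = 268 L.
Polytropic n=1.32: T₂ = T₁(V₁/V₂)^(n−1) = 623×(0.219)^0.32 = 383 K; P₂ = P₁(V₁/V₂)^n = 8.43 kPa.

383 K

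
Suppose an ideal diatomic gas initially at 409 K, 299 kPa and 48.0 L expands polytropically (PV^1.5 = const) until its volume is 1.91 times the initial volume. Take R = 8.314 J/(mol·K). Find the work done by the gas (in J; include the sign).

7930 J

n = P₁V₁/(RT₁) = 299×48.0/(8.314×409) = 4.22 mol.
Polytropic n=1.5: T₂ = T₁(V₁/V₂)^(n−1) = 409×(0.524)^0.50 = 296 K; P₂ = P₁(V₁/V₂)^n = 113 kPa.
W = (P₁V₁−P₂V₂)/(n−1) = (299×48.0−113×91.7)/0.50 = 7930 J.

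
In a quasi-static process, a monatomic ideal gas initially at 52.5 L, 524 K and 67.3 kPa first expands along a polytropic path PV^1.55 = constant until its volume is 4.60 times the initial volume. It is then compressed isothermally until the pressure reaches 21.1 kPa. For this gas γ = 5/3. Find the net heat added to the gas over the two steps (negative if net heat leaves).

-1200 J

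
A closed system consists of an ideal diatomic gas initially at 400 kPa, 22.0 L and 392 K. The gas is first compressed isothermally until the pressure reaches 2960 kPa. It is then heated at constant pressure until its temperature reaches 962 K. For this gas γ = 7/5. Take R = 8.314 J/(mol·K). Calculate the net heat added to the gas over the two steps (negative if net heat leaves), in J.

n = P₁V₁/(RT₁) = 400×22.0/(8.314×392) = 2.70 mol.
Step 1 — Isothermal: T stays 392 K; PV = const ⇒ V₂ = 2.97 L, P₂ = 2960 kPa.
ΔU = 0 (ideal gas, T constant).
W = nRT ln(V₂/V₁) = 2.70×8.314×392×ln(0.135) = -17600 J.
Q = ΔU + W = -17600 J.
State after step 1: P = 2960 kPa, V = 2.97 L, T = 392 K.
Step 2 — Isobaric: P stays 2960 kPa; V/T = const ⇒ T₂ = 962 K, V₂ = 7.30 L.
W = PΔV = 2960×(7.30−2.97) kPa·L = 12800 J.
ΔU = nCvΔT = 2.70×20.8×(962−392) = 32000 J.
Q = ΔU + W = nCpΔT = 44800 J.
Net over both steps: W = -4820 J, Q = 27200 J, ΔU = 32000 J.

27200 J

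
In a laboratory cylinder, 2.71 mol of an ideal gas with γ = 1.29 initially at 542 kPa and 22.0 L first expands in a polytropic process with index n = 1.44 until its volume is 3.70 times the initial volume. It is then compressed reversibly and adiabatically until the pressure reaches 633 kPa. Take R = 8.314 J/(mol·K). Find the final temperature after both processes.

T₁ = P₁V₁/(nR) = 542×22.0/(2.71×8.314) = 529 K.
Step 1 — Polytropic n=1.44: T₂ = T₁(V₁/V₂)^(n−1) = 529×(0.270)^0.44 = 298 K; P₂ = P₁(V₁/V₂)^n = 82.4 kPa.
W = (P₁V₁−P₂V₂)/(n−1) = (542×22.0−82.4×81.4)/0.44 = 11900 J.
ΔU = nCvΔT = 2.71×28.7×(298−529) = -18000 J.
Q = ΔU + W = -6130 J.
State after step 1: P = 82.4 kPa, V = 81.4 L, T = 298 K.
Step 2 — Adiabatic: T₂/T₁ = (P₂/P₁)^((γ−1)/γ) ⇒ T₂ = 298×(7.68)^0.225 = 471 K; V₂ = 16.8 L.
ΔU = nCvΔT = 2.71×28.7×(471−298) = 13400 J.
Q = 0 for an adiabatic process, so W = −ΔU = -13400 J.
Net over both steps: W = -1590 J, Q = -6130 J, ΔU = -4550 J.

471 K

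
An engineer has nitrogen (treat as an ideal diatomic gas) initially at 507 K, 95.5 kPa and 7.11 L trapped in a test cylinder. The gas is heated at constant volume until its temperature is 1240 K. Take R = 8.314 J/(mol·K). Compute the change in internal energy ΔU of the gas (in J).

2450 J

n = P₁V₁/(RT₁) = 95.5×7.11/(8.314×507) = 0.161 mol.
Isochoric: V stays 7.11 L; P/T = const ⇒ T₂ = 1240 K, P₂ = 234 kPa.
For an ideal gas ΔU = nCvΔT with Cv = (5/2)R = 20.8 J/(mol·K).
ΔU = 0.161×20.8×(1240−507) = 2450 J.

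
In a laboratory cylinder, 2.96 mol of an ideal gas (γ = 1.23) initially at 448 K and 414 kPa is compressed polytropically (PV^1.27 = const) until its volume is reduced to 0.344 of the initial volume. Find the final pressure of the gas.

V₁ = nRT₁/P₁ = 2.96×8.314×448/414 = 26.6 L.
Polytropic n=1.27: T₂ = T₁(V₁/V₂)^(n−1) = 448×(2.91)^0.27 = 598 K; P₂ = P₁(V₁/V₂)^n = 1610 kPa.

1610 kPa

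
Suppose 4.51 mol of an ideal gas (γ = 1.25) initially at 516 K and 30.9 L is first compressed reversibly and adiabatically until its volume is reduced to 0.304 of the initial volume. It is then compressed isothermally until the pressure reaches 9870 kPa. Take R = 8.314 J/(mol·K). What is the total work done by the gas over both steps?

P₁ = nRT₁/V₁ = 4.51×8.314×516/30.9 = 626 kPa.
Step 1 — Adiabatic: TV^(γ−1) = const ⇒ T₂ = 516×(3.29)^0.250 = 695 K; PV^γ = const ⇒ P₂ = 2770 kPa.
ΔU = nCvΔT = 4.51×33.3×(695−516) = 26800 J.
Q = 0 for an adiabatic process, so W = −ΔU = -26800 J.
State after step 1: P = 2770 kPa, V = 9.39 L, T = 695 K.
Step 2 — Isothermal: T stays 695 K; PV = const ⇒ V₂ = 2.64 L, P₂ = 9870 kPa.
ΔU = 0 (ideal gas, T constant).
W = nRT ln(V₂/V₁) = 4.51×8.314×695×ln(0.281) = -33100 J.
Q = ΔU + W = -33100 J.
Net over both steps: W = -59900 J, Q = -33100 J, ΔU = 26800 J.

-59900 J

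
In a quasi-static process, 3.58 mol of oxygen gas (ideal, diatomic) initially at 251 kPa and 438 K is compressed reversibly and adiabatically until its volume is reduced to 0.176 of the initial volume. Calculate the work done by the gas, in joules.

-32700 J

V₁ = nRT₁/P₁ = 3.58×8.314×438/251 = 51.9 L.
Adiabatic: TV^(γ−1) = const ⇒ T₂ = 438×(5.68)^0.400 = 878 K; PV^γ = const ⇒ P₂ = 2860 kPa.
ΔU = nCvΔT = 3.58×20.8×(878−438) = 32700 J.
Q = 0 for an adiabatic process, so W = −ΔU = -32700 J.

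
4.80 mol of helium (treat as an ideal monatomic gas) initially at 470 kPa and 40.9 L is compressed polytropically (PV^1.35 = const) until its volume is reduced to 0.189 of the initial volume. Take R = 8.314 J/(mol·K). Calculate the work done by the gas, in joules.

T₁ = P₁V₁/(nR) = 470×40.9/(4.80×8.314) = 482 K.
Polytropic n=1.35: T₂ = T₁(V₁/V₂)^(n−1) = 482×(5.29)^0.35 = 863 K; P₂ = P₁(V₁/V₂)^n = 4460 kPa.
W = (P₁V₁−P₂V₂)/(n−1) = (470×40.9−4460×7.73)/0.35 = -43500 J.

-43500 J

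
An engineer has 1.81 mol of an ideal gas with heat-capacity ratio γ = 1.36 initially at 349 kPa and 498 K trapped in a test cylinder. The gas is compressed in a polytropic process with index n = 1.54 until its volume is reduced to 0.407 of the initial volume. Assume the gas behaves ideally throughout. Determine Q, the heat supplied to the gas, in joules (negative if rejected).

V₁ = nRT₁/P₁ = 1.81×8.314×498/349 = 21.5 L.
Polytropic n=1.54: T₂ = T₁(V₁/V₂)^(n−1) = 498×(2.46)^0.54 = 809 K; P₂ = P₁(V₁/V₂)^n = 1390 kPa.
W = (P₁V₁−P₂V₂)/(n−1) = (349×21.5−1390×8.74)/0.54 = -8670 J.
ΔU = nCvΔT = 1.81×23.1×(809−498) = 13000 J.
Q = ΔU + W = 4340 J.

4340 J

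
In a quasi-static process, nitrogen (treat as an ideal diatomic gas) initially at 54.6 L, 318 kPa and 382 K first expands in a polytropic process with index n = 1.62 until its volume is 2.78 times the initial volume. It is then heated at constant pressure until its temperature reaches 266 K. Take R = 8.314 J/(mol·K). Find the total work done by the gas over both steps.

n = P₁V₁/(RT₁) = 318×54.6/(8.314×382) = 5.47 mol.
Step 1 — Polytropic n=1.62: T₂ = T₁(V₁/V₂)^(n−1) = 382×(0.360)^0.62 = 203 K; P₂ = P₁(V₁/V₂)^n = 60.7 kPa.
W = (P₁V₁−P₂V₂)/(n−1) = (318×54.6−60.7×152)/0.62 = 13100 J.
ΔU = nCvΔT = 5.47×20.8×(203−382) = -20400 J.
Q = ΔU + W = -7230 J.
State after step 1: P = 60.7 kPa, V = 152 L, T = 203 K.
Step 2 — Isobaric: P stays 60.7 kPa; V/T = const ⇒ T₂ = 266 K, V₂ = 199 L.
W = PΔV = 60.7×(199−152) kPa·L = 2880 J.
ΔU = nCvΔT = 5.47×20.8×(266−203) = 7200 J.
Q = ΔU + W = nCpΔT = 10100 J.
Net over both steps: W = 16000 J, Q = 2850 J, ΔU = -13200 J.

16000 J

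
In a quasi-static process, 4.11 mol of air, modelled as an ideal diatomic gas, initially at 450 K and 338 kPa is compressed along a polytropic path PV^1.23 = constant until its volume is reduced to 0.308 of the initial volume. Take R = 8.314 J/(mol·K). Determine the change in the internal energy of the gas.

12000 J

V₁ = nRT₁/P₁ = 4.11×8.314×450/338 = 45.5 L.
Polytropic n=1.23: T₂ = T₁(V₁/V₂)^(n−1) = 450×(3.25)^0.23 = 590 K; P₂ = P₁(V₁/V₂)^n = 1440 kPa.
For an ideal gas ΔU = nCvΔT with Cv = (5/2)R = 20.8 J/(mol·K).
ΔU = 4.11×20.8×(590−450) = 12000 J.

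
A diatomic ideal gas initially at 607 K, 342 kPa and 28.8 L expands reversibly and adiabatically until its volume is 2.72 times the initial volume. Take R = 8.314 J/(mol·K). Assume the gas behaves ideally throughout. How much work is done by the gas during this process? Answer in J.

n = P₁V₁/(RT₁) = 342×28.8/(8.314×607) = 1.95 mol.
Adiabatic: TV^(γ−1) = const ⇒ T₂ = 607×(0.368)^0.400 = 407 K; PV^γ = const ⇒ P₂ = 84.3 kPa.
ΔU = nCvΔT = 1.95×20.8×(407−607) = -8120 J.
Q = 0 for an adiabatic process, so W = −ΔU = 8120 J.

8120 J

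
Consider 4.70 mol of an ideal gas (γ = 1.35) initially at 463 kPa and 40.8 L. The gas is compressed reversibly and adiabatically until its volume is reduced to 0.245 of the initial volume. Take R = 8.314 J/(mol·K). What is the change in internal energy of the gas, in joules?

34300 J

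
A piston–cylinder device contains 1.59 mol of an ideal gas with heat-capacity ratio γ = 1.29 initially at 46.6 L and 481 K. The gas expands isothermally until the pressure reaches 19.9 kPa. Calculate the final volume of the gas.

320 L

P₁ = nRT₁/V₁ = 1.59×8.314×481/46.6 = 136 kPa.
Isothermal: T stays 481 K; PV = const ⇒ V₂ = 320 L, P₂ = 19.9 kPa.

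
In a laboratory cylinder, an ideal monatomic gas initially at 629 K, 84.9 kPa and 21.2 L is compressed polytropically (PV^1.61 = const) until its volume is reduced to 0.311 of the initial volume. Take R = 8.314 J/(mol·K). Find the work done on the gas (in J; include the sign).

n = P₁V₁/(RT₁) = 84.9×21.2/(8.314×629) = 0.344 mol.
Polytropic n=1.61: T₂ = T₁(V₁/V₂)^(n−1) = 629×(3.22)^0.61 = 1280 K; P₂ = P₁(V₁/V₂)^n = 557 kPa.
W = (P₁V₁−P₂V₂)/(n−1) = (84.9×21.2−557×6.59)/0.61 = -3070 J.
Work done on the gas = −W_by = 3070 J.

3070 J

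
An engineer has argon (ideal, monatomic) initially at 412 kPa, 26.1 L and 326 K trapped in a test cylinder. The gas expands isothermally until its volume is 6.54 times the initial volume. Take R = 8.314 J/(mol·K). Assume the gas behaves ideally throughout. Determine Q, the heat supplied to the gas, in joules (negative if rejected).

20200 J

n = P₁V₁/(RT₁) = 412×26.1/(8.314×326) = 3.97 mol.
Isothermal: T stays 326 K; PV = const ⇒ V₂ = 171 L, P₂ = 63.0 kPa.
ΔU = 0 (ideal gas, T constant).
W = nRT ln(V₂/V₁) = 3.97×8.314×326×ln(6.54) = 20200 J.
Q = ΔU + W = 20200 J.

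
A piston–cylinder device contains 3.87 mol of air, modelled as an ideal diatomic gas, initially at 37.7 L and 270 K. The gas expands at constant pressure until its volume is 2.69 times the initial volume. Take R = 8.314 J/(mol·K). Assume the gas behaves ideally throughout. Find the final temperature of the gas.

726 K

P₁ = nRT₁/V₁ = 3.87×8.314×270/37.7 = 230 kPa.
Isobaric: P stays 230 kPa; V/T = const ⇒ T₂ = 726 K, V₂ = 101 L.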